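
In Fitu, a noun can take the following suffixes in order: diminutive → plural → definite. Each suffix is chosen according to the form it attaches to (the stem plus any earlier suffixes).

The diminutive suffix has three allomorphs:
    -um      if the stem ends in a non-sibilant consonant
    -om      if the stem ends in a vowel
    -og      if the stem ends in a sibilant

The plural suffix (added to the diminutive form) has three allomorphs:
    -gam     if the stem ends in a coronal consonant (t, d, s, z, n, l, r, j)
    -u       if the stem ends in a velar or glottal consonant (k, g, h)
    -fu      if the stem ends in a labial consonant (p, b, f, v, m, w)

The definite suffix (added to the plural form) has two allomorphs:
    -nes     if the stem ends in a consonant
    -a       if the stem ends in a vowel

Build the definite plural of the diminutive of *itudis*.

Since the final sound of *itudis* is /s/ (a sibilant), it takes -og, giving *itudisog*.
Since the final consonant of the diminutive form *itudisog* is /g/ (velar/glottal), it takes -u, giving *itudisogu*.
Since the final sound of the plural form *itudisogu* is /u/ (a vowel), it takes -a, giving *itudisogua*.

itudisogua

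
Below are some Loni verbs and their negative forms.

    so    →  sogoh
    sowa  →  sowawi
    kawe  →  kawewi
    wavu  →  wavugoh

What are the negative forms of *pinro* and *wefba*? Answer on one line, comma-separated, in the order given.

Looking at the last vowel of each stem: -goh when the last vowel of the stem is a rounded vowel (*so*, *wavu*); -wi when the last vowel of the stem is an unrounded vowel (*sowa*, *kawe*).
*pinro*: last vowel = /o/, a rounded vowel → -goh → *pinrogoh*.
Since the last vowel of *wefba* is /a/ (an unrounded vowel), it takes -wi, giving *wefbawi*.

pinrogoh, wefbawi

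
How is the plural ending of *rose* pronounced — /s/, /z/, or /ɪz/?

The stem *rose* ends in a sibilant (/s, z, ʃ, ʒ, tʃ, dʒ/).
The plural suffix surfaces as /ɪz/ after sibilants, /s/ after other voiceless consonants, and /z/ after other voiced sounds.
So the plural -s on *rose* is pronounced /ɪz/.

/ɪz/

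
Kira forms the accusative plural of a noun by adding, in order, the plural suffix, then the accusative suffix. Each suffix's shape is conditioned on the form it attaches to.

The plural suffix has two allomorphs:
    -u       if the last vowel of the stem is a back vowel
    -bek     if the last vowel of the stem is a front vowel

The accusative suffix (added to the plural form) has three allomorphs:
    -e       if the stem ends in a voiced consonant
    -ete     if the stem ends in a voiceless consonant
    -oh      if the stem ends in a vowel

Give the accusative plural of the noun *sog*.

Since the last vowel of *sog* is /o/ (a back vowel), it takes -u, giving *sogu*.
The plural form *sogu*: final sound = /u/, a vowel → -oh → *soguoh*.

soguoh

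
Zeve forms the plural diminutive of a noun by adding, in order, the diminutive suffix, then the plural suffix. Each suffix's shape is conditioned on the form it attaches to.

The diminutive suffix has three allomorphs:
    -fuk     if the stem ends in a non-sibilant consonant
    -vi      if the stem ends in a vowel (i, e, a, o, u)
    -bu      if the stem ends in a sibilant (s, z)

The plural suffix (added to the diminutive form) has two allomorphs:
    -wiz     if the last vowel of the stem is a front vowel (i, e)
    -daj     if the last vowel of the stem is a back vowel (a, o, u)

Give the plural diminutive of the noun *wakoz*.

The final sound of *wakoz* is /z/, which is a sibilant, so the diminutive suffix is -bu, giving *wakozbu*.
Since the last vowel of the diminutive form *wakozbu* is /u/ (a back vowel), it takes -daj, giving *wakozbudaj*.

wakozbudaj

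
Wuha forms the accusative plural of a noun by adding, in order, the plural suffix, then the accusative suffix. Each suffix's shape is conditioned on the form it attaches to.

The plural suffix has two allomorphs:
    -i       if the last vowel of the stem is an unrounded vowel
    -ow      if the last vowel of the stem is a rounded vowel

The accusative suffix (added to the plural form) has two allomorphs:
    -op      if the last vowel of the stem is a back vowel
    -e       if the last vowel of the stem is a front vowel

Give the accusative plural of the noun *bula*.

bulaie

*bula* — last vowel /a/ (an unrounded vowel) → -i → *bulai*.
Since the last vowel of the plural form *bulai* is /i/ (a front vowel), it takes -e, giving *bulaie*.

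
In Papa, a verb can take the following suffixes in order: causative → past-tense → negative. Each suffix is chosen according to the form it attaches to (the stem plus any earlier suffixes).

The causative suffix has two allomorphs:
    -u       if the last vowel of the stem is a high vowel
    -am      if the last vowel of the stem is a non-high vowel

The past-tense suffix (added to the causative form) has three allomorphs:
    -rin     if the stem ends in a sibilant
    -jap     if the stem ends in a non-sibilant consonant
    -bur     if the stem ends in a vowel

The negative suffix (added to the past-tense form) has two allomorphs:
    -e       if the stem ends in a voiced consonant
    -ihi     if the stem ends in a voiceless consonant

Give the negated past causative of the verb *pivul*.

*pivul*: last vowel = /u/, a high vowel → -u → *pivulu*.
The final sound of the causative form *pivulu* is /u/, which is a vowel, so the past-tense suffix is -bur, giving *pivulubur*.
The final consonant of the past-tense form *pivulubur* is /r/, which is voiced, so the negative suffix is -e, giving *pivulubure*.

pivulubure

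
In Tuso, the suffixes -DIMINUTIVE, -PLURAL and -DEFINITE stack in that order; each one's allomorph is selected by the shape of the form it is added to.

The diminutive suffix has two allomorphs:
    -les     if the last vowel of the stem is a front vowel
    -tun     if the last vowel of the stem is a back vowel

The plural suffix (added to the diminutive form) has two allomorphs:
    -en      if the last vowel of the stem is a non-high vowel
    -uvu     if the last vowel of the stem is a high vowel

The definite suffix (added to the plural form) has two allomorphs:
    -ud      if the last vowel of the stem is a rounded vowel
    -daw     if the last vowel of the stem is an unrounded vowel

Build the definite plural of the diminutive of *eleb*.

*eleb* — last vowel /e/ (a front vowel) → -les → *elebles*.
The diminutive form *elebles*: last vowel = /e/, a non-high vowel → -en → *eleblesen*.
The last vowel of the plural form *eleblesen* is /e/, which is an unrounded vowel, so the definite suffix is -daw, giving *eleblesendaw*.

eleblesendaw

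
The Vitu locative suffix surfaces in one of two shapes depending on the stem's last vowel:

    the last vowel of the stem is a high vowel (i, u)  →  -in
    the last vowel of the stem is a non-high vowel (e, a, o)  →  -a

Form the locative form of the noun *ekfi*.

ekfiin

Since the last vowel of *ekfi* is /i/ (a high vowel), it takes -in, giving *ekfiin*.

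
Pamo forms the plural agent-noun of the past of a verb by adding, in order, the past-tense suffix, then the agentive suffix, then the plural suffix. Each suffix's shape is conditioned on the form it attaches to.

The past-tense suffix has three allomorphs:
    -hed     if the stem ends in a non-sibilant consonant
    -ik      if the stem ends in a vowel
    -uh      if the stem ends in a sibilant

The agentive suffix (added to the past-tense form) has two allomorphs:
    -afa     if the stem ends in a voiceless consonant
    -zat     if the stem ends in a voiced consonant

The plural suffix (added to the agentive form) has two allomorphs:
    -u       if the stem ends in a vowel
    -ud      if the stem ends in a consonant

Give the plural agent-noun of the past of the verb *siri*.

Since the final sound of *siri* is /i/ (a vowel), it takes -ik, giving *siriik*.
Since the final consonant of the past-tense form *siriik* is /k/ (voiceless), it takes -afa, giving *siriikafa*.
The agentive form *siriikafa* — final sound /a/ (a vowel) → -u → *siriikafau*.

siriikafau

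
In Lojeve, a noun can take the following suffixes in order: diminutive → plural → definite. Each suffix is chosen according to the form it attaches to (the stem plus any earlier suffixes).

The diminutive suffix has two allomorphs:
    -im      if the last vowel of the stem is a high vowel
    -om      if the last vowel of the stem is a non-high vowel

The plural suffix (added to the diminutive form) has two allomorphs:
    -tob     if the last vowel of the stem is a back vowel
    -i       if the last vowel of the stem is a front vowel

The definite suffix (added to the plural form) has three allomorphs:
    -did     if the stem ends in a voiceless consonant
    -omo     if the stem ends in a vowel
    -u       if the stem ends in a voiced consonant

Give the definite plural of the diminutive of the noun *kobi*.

The last vowel of *kobi* is /i/, which is a high vowel, so the diminutive suffix is -im, giving *kobiim*.
The diminutive form *kobiim*: last vowel = /i/, a front vowel → -i → *kobiimi*.
Since the final sound of the plural form *kobiimi* is /i/ (a vowel), it takes -omo, giving *kobiimiomo*.

kobiimiomo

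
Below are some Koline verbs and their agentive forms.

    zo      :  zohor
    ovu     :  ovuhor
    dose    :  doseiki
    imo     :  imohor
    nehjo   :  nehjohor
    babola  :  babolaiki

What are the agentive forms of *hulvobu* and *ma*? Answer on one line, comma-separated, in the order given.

hulvobuhor, maiki

The alternation tracks the last vowel of the stem — -hor when the last vowel of the stem is a rounded vowel (*zo*, *ovu*, *imo*, *nehjo*); -iki when the last vowel of the stem is an unrounded vowel (*dose*, *babola*).
*hulvobu*: last vowel = /u/, a rounded vowel → -hor → *hulvobuhor*.
Since the last vowel of *ma* is /a/ (an unrounded vowel), it takes -iki, giving *maiki*.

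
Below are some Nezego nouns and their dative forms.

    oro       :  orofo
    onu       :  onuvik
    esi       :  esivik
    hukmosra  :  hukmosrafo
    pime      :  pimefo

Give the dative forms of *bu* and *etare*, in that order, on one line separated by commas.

buvik, etarefo

The pattern is height harmony: -vik when the last vowel of the stem is a high vowel (*onu*, *esi*); -fo when the last vowel of the stem is a non-high vowel (*oro*, *hukmosra*, *pime*).
The last vowel of *bu* is /u/, which is a high vowel, so the suffix is -vik, giving *buvik*.
Since the last vowel of *etare* is /e/ (a non-high vowel), it takes -fo, giving *etarefo*.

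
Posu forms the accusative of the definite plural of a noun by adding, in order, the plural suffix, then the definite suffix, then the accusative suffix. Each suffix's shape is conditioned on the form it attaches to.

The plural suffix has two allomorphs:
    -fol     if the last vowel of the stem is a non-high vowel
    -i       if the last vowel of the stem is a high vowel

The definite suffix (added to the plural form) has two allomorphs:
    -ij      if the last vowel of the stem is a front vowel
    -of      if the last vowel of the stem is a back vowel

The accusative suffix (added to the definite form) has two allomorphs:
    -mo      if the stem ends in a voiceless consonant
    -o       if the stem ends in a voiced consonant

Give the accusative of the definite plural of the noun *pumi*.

pumiiijo

*pumi*: last vowel = /i/, a high vowel → -i → *pumii*.
The plural form *pumii* — last vowel /i/ (a front vowel) → -ij → *pumiiij*.
The definite form *pumiiij* — final consonant /j/ (voiced) → -o → *pumiiijo*.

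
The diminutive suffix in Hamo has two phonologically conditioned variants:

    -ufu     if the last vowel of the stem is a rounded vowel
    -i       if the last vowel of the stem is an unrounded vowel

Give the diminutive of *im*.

imi

*im* — last vowel /i/ (an unrounded vowel) → -i → *imi*.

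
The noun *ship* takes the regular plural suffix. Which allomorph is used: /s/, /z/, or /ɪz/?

The stem *ship* ends in a voiceless non-sibilant consonant.
The plural suffix surfaces as /ɪz/ after sibilants, /s/ after other voiceless consonants, and /z/ after other voiced sounds.
So the plural -s on *ship* is pronounced /s/.

/s/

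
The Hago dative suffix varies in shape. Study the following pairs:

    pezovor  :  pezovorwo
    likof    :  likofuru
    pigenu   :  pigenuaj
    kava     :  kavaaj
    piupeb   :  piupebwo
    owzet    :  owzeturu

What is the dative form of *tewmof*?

tewmofuru

The pattern is voicing of the final sound: -uru when the stem ends in a voiceless consonant (*likof*, *owzet*); -wo when the stem ends in a voiced consonant (*pezovor*, *piupeb*); -aj when the stem ends in a vowel (*pigenu*, *kava*).
*tewmof*: final sound = /f/, a voiceless consonant → -uru → *tewmofuru*.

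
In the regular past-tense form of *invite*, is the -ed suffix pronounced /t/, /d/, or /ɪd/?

The stem *invite* ends in /t/ or /d/.
The -ed suffix is realized as /ɪd/ after /t, d/; as /t/ after other voiceless consonants; and as /d/ after other voiced sounds.
So -ed on *invite* is pronounced /ɪd/.

/ɪd/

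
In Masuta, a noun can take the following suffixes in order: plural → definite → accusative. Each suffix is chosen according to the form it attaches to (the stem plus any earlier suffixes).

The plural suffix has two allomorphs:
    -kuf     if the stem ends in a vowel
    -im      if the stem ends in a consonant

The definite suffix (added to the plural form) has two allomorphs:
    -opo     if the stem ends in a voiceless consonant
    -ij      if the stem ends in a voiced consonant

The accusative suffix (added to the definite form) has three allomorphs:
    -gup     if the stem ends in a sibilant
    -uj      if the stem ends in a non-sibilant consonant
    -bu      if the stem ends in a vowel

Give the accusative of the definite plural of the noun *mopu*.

*mopu*: final sound = /u/, a vowel → -kuf → *mopukuf*.
The plural form *mopukuf* — final consonant /f/ (voiceless) → -opo → *mopukufopo*.
The final sound of the definite form *mopukufopo* is /o/, which is a vowel, so the accusative suffix is -bu, giving *mopukufopobu*.

mopukufopobu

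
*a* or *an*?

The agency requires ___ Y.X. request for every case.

a

The indefinite article is chosen by the initial *sound* of the following word, not its spelling.
The initialism *Y.X.* is read letter by letter; the first letter, Y, is pronounced /waɪ/, which begins with a consonant sound.
So the article is *a*: The agency requires a Y.X. request for every case.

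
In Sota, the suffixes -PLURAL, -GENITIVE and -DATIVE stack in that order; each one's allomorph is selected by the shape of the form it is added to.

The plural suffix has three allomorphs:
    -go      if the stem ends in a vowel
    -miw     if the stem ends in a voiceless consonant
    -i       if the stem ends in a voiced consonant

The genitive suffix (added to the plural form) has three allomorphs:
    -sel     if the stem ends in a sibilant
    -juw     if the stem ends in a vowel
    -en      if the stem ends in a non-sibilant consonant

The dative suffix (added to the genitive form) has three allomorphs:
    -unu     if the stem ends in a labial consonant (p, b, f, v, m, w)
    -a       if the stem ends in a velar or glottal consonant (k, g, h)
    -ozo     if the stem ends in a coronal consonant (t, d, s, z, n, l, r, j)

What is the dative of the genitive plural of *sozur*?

*sozur* — final sound /r/ (a voiced consonant) → -i → *sozuri*.
The final sound of the plural form *sozuri* is /i/, which is a vowel, so the genitive suffix is -juw, giving *sozurijuw*.
The genitive form *sozurijuw* — final consonant /w/ (labial) → -unu → *sozurijuwunu*.

sozurijuwunu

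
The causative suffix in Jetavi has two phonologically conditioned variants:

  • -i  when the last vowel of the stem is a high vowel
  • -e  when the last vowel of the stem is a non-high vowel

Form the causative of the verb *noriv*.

norivi

*noriv* — last vowel /i/ (a high vowel) → -i → *norivi*.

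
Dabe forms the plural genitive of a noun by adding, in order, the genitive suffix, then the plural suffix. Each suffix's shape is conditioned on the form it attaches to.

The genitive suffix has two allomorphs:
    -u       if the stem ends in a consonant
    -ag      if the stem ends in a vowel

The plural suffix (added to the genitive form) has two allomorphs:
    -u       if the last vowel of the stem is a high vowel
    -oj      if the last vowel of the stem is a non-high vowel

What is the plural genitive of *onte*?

onteagoj

The final sound of *onte* is /e/, which is a vowel, so the genitive suffix is -ag, giving *onteag*.
The genitive form *onteag* — last vowel /a/ (a non-high vowel) → -oj → *onteagoj*.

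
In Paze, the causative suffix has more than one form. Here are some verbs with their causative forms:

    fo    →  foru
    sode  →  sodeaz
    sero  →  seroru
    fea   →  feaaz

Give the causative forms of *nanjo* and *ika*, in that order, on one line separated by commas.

nanjoru, ikaaz

The alternation tracks the last vowel of the stem — -ru when the last vowel of the stem is a rounded vowel (*fo*, *sero*); -az when the last vowel of the stem is an unrounded vowel (*sode*, *fea*).
The last vowel of *nanjo* is /o/, which is a rounded vowel, so the suffix is -ru, giving *nanjoru*.
*ika*: last vowel = /a/, an unrounded vowel → -az → *ikaaz*.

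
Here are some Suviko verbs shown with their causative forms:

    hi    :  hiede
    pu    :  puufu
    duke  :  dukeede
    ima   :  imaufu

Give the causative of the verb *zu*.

zuufu

Looking at the last vowel of each stem: -ede when the last vowel of the stem is a front vowel (*hi*, *duke*); -ufu when the last vowel of the stem is a back vowel (*pu*, *ima*).
Since the last vowel of *zu* is /u/ (a back vowel), it takes -ufu, giving *zuufu*.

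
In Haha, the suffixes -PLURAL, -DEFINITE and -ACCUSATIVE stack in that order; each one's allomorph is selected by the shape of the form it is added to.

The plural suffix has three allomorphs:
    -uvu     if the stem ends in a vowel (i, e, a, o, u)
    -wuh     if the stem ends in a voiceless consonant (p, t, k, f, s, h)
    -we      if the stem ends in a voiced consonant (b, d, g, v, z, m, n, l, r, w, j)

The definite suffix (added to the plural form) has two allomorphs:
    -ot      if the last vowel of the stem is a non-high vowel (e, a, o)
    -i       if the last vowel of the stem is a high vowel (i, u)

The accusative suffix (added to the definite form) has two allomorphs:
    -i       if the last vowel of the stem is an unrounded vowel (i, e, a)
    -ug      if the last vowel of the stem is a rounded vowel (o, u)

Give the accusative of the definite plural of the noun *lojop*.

The final sound of *lojop* is /p/, which is a voiceless consonant, so the plural suffix is -wuh, giving *lojopwuh*.
The plural form *lojopwuh* — last vowel /u/ (a high vowel) → -i → *lojopwuhi*.
The definite form *lojopwuhi*: last vowel = /i/, an unrounded vowel → -i → *lojopwuhii*.

lojopwuhii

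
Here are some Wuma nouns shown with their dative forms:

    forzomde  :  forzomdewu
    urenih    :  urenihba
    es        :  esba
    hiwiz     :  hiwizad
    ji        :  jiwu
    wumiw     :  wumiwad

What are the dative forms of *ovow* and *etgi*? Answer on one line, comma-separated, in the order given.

ovowad, etgiwu

Looking at the final sound of each stem: -ba when the stem ends in a voiceless consonant (*urenih*, *es*); -ad when the stem ends in a voiced consonant (*hiwiz*, *wumiw*); -wu when the stem ends in a vowel (*forzomde*, *ji*).
*ovow*: final sound = /w/, a voiced consonant → -ad → *ovowad*.
*etgi*: final sound = /i/, a vowel → -wu → *etgiwu*.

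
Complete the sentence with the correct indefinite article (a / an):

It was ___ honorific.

The indefinite article is chosen by the initial *sound* of the following word, not its spelling.
*honorific* begins with the sound /ɒ/ (silent h) — a vowel sound.
So the article is *an*: It was an honorific.

an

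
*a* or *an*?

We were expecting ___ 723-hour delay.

The indefinite article is chosen by the initial *sound* of the following word, not its spelling.
The number *723* is spoken "seven hundred …", beginning with /ˈsɛvən/ — a consonant sound.
So the article is *a*: We were expecting a 723-hour delay.

a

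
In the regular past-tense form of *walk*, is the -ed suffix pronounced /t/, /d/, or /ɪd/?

The stem *walk* ends in a voiceless consonant other than /t/.
The -ed suffix is realized as /ɪd/ after /t, d/; as /t/ after other voiceless consonants; and as /d/ after other voiced sounds.
So -ed on *walk* is pronounced /t/.

/t/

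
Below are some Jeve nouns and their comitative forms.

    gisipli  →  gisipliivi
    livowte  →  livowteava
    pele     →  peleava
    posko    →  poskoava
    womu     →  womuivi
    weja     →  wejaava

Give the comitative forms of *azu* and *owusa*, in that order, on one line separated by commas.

The alternation tracks the last vowel of the stem — -ivi when the last vowel of the stem is a high vowel (*gisipli*, *womu*); -ava when the last vowel of the stem is a non-high vowel (*livowte*, *pele*, *posko*, *weja*).
*azu*: last vowel = /u/, a high vowel → -ivi → *azuivi*.
*owusa*: last vowel = /a/, a non-high vowel → -ava → *owusaava*.

azuivi, owusaava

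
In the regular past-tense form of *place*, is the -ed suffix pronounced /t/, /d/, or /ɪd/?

The stem *place* ends in a voiceless consonant other than /t/.
The -ed suffix is realized as /ɪd/ after /t, d/; as /t/ after other voiceless consonants; and as /d/ after other voiced sounds.
So -ed on *place* is pronounced /t/.

/t/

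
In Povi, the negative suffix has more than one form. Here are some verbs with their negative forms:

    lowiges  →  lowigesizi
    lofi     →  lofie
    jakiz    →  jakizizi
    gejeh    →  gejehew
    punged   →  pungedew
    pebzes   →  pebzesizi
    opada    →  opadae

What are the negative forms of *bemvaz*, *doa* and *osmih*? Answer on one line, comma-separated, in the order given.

bemvazizi, doae, osmihew

The suffix is conditioned by the final sound: -izi when the stem ends in a sibilant (*lowiges*, *jakiz*, *pebzes*); -ew when the stem ends in a non-sibilant consonant (*gejeh*, *punged*); -e when the stem ends in a vowel (*lofi*, *opada*).
*bemvaz* — final sound /z/ (a sibilant) → -izi → *bemvazizi*.
*doa*: final sound = /a/, a vowel → -e → *doae*.
Since the final sound of *osmih* is /h/ (a non-sibilant consonant), it takes -ew, giving *osmihew*.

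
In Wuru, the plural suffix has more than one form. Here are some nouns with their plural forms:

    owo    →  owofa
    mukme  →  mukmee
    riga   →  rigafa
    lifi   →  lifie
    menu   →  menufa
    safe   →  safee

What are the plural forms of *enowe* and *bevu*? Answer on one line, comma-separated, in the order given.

The suffix is conditioned by the last vowel: -e when the last vowel of the stem is a front vowel (*mukme*, *lifi*, *safe*); -fa when the last vowel of the stem is a back vowel (*owo*, *riga*, *menu*).
*enowe*: last vowel = /e/, a front vowel → -e → *enowee*.
*bevu*: last vowel = /u/, a back vowel → -fa → *bevufa*.

enowee, bevufa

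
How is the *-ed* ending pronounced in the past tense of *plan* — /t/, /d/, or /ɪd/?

/d/

The stem *plan* ends in a voiced sound other than /d/.
The -ed suffix is realized as /ɪd/ after /t, d/; as /t/ after other voiceless consonants; and as /d/ after other voiced sounds.
So -ed on *plan* is pronounced /d/.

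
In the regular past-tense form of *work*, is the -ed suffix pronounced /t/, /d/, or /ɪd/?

The stem *work* ends in a voiceless consonant other than /t/.
The -ed suffix is realized as /ɪd/ after /t, d/; as /t/ after other voiceless consonants; and as /d/ after other voiced sounds.
So -ed on *work* is pronounced /t/.

/t/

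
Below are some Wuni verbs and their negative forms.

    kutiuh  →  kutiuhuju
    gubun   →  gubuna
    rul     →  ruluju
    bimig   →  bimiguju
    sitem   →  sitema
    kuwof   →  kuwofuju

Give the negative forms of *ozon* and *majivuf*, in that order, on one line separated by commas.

ozona, majivufuju

The suffix is conditioned by the final consonant: -a when the stem ends in a nasal (*gubun*, *sitem*); -uju when the stem ends in a non-nasal consonant (*kutiuh*, *rul*, *bimig*, *kuwof*).
Since the final consonant of *ozon* is /n/ (a nasal), it takes -a, giving *ozona*.
*majivuf* — final consonant /f/ (non-nasal) → -uju → *majivufuju*.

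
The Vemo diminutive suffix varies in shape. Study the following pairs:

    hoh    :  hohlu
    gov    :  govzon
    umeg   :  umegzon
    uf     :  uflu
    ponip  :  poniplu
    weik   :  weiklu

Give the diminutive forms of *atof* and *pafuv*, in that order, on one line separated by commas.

The alternation tracks the final consonant of the stem — -lu when the stem ends in a voiceless consonant (*hoh*, *uf*, *ponip*, *weik*); -zon when the stem ends in a voiced consonant (*gov*, *umeg*).
The final consonant of *atof* is /f/, which is voiceless, so the suffix is -lu, giving *atoflu*.
*pafuv*: final consonant = /v/, voiced → -zon → *pafuvzon*.

atoflu, pafuvzon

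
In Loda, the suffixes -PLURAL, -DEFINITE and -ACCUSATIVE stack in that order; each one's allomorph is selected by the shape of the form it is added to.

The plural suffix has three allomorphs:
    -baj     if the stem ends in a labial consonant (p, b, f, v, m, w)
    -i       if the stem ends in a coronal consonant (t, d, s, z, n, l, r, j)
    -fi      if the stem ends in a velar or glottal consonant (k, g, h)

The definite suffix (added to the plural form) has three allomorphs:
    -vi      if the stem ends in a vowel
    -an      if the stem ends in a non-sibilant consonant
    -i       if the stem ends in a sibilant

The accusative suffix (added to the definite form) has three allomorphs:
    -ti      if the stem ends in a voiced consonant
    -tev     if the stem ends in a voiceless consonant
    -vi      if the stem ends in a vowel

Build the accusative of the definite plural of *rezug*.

*rezug*: final consonant = /g/, velar/glottal → -fi → *rezugfi*.
The plural form *rezugfi* — final sound /i/ (a vowel) → -vi → *rezugfivi*.
The definite form *rezugfivi*: final sound = /i/, a vowel → -vi → *rezugfivivi*.

rezugfivivi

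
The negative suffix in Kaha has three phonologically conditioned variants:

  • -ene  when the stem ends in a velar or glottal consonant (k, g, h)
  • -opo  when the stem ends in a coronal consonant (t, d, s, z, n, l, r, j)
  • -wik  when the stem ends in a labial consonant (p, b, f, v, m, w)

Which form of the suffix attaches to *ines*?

-opo

*ines* — final consonant /s/ (coronal) → -opo.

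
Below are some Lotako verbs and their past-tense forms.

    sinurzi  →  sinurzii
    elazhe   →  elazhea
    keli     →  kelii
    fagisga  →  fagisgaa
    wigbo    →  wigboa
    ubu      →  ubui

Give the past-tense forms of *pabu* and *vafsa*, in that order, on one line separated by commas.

The pattern is height harmony: -i when the last vowel of the stem is a high vowel (*sinurzi*, *keli*, *ubu*); -a when the last vowel of the stem is a non-high vowel (*elazhe*, *fagisga*, *wigbo*).
*pabu* — last vowel /u/ (a high vowel) → -i → *pabui*.
*vafsa*: last vowel = /a/, a non-high vowel → -a → *vafsaa*.

pabui, vafsaa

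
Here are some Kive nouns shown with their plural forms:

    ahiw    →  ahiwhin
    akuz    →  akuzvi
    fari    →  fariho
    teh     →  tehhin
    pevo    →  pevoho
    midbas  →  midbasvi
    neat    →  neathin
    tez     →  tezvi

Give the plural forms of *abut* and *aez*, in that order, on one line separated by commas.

The pattern is sibilance of the final sound: -vi when the stem ends in a sibilant (*akuz*, *midbas*, *tez*); -hin when the stem ends in a non-sibilant consonant (*ahiw*, *teh*, *neat*); -ho when the stem ends in a vowel (*fari*, *pevo*).
*abut*: final sound = /t/, a non-sibilant consonant → -hin → *abuthin*.
Since the final sound of *aez* is /z/ (a sibilant), it takes -vi, giving *aezvi*.

abuthin, aezvi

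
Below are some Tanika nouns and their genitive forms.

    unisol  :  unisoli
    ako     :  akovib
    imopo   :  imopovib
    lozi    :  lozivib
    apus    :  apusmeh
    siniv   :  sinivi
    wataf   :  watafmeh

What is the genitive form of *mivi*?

Looking at the final sound of each stem: -meh when the stem ends in a voiceless consonant (*apus*, *wataf*); -i when the stem ends in a voiced consonant (*unisol*, *siniv*); -vib when the stem ends in a vowel (*ako*, *imopo*, *lozi*).
Since the final sound of *mivi* is /i/ (a vowel), it takes -vib, giving *mivivib*.

mivivib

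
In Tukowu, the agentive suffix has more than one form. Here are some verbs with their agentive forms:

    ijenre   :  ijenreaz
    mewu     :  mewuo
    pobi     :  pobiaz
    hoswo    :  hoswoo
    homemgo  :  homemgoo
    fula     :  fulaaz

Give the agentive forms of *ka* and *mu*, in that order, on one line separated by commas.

The alternation tracks the last vowel of the stem — -o when the last vowel of the stem is a rounded vowel (*mewu*, *hoswo*, *homemgo*); -az when the last vowel of the stem is an unrounded vowel (*ijenre*, *pobi*, *fula*).
Since the last vowel of *ka* is /a/ (an unrounded vowel), it takes -az, giving *kaaz*.
*mu*: last vowel = /u/, a rounded vowel → -o → *muo*.

kaaz, muo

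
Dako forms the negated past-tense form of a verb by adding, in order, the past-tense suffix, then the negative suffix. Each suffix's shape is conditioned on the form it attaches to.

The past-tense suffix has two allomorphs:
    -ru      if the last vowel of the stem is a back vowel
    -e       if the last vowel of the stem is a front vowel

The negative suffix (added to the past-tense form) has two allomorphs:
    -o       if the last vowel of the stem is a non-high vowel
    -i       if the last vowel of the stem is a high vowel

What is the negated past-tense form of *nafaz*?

*nafaz* — last vowel /a/ (a back vowel) → -ru → *nafazru*.
The past-tense form *nafazru*: last vowel = /u/, a high vowel → -i → *nafazrui*.

nafazrui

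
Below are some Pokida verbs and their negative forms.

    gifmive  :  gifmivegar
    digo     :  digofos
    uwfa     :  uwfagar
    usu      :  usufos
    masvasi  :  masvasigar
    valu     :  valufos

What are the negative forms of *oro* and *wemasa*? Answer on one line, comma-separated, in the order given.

orofos, wemasagar

The pattern is rounding harmony: -fos when the last vowel of the stem is a rounded vowel (*digo*, *usu*, *valu*); -gar when the last vowel of the stem is an unrounded vowel (*gifmive*, *uwfa*, *masvasi*).
*oro*: last vowel = /o/, a rounded vowel → -fos → *orofos*.
*wemasa*: last vowel = /a/, an unrounded vowel → -gar → *wemasagar*.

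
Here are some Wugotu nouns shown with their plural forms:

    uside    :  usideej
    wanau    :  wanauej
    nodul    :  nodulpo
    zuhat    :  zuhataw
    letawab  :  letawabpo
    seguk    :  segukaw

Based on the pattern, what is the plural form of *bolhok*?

bolhokaw

The suffix is conditioned by the final sound: -aw when the stem ends in a voiceless consonant (*zuhat*, *seguk*); -po when the stem ends in a voiced consonant (*nodul*, *letawab*); -ej when the stem ends in a vowel (*uside*, *wanau*).
*bolhok*: final sound = /k/, a voiceless consonant → -aw → *bolhokaw*.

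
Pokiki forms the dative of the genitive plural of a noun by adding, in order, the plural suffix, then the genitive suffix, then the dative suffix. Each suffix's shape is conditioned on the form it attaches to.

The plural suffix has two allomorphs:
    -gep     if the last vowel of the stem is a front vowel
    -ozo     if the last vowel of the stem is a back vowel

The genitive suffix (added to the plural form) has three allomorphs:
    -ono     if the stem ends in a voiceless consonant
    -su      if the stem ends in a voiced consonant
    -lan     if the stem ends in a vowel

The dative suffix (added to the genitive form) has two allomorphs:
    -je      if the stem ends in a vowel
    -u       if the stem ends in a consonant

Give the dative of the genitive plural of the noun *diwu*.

*diwu* — last vowel /u/ (a back vowel) → -ozo → *diwuozo*.
The plural form *diwuozo*: final sound = /o/, a vowel → -lan → *diwuozolan*.
The genitive form *diwuozolan* — final sound /n/ (a consonant) → -u → *diwuozolanu*.

diwuozolanu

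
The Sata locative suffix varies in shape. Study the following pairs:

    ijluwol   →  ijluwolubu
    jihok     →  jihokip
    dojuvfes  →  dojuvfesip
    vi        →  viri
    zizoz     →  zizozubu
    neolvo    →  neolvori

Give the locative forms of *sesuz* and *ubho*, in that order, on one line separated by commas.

The suffix is conditioned by the final sound: -ip when the stem ends in a voiceless consonant (*jihok*, *dojuvfes*); -ubu when the stem ends in a voiced consonant (*ijluwol*, *zizoz*); -ri when the stem ends in a vowel (*vi*, *neolvo*).
Since the final sound of *sesuz* is /z/ (a voiced consonant), it takes -ubu, giving *sesuzubu*.
Since the final sound of *ubho* is /o/ (a vowel), it takes -ri, giving *ubhori*.

sesuzubu, ubhori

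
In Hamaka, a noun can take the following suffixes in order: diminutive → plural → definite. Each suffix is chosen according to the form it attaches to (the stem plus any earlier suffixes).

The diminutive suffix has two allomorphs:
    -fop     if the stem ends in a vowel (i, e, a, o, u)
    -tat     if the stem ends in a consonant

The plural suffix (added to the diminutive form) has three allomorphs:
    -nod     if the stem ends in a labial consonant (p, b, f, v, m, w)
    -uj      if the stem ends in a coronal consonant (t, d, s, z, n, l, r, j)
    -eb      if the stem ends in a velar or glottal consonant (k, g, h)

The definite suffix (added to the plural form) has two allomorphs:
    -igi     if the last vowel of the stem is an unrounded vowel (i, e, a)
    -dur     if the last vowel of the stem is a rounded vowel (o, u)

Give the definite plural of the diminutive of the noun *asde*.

*asde*: final sound = /e/, a vowel → -fop → *asdefop*.
The diminutive form *asdefop* — final consonant /p/ (labial) → -nod → *asdefopnod*.
Since the last vowel of the plural form *asdefopnod* is /o/ (a rounded vowel), it takes -dur, giving *asdefopnoddur*.

asdefopnoddur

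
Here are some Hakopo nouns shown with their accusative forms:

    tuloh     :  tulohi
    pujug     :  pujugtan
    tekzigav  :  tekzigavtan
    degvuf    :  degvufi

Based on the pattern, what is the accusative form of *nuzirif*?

nuzirifi

The alternation tracks the final consonant of the stem — -i when the stem ends in a voiceless consonant (*tuloh*, *degvuf*); -tan when the stem ends in a voiced consonant (*pujug*, *tekzigav*).
Since the final consonant of *nuzirif* is /f/ (voiceless), it takes -i, giving *nuzirifi*.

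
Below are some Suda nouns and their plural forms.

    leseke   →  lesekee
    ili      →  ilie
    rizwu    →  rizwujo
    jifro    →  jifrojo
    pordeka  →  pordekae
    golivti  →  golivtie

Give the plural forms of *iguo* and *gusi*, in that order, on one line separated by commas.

iguojo, gusie

The pattern is rounding harmony: -jo when the last vowel of the stem is a rounded vowel (*rizwu*, *jifro*); -e when the last vowel of the stem is an unrounded vowel (*leseke*, *ili*, *pordeka*, *golivti*).
*iguo* — last vowel /o/ (a rounded vowel) → -jo → *iguojo*.
*gusi*: last vowel = /i/, an unrounded vowel → -e → *gusie*.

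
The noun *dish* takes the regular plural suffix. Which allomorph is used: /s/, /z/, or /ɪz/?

The stem *dish* ends in a sibilant (/s, z, ʃ, ʒ, tʃ, dʒ/).
The plural suffix surfaces as /ɪz/ after sibilants, /s/ after other voiceless consonants, and /z/ after other voiced sounds.
So the plural -s on *dish* is pronounced /ɪz/.

/ɪz/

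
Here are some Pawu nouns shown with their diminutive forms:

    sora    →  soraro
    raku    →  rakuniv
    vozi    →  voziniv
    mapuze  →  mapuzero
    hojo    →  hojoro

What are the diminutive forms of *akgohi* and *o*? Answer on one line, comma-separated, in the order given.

The alternation tracks the last vowel of the stem — -niv when the last vowel of the stem is a high vowel (*raku*, *vozi*); -ro when the last vowel of the stem is a non-high vowel (*sora*, *mapuze*, *hojo*).
The last vowel of *akgohi* is /i/, which is a high vowel, so the suffix is -niv, giving *akgohiniv*.
*o*: last vowel = /o/, a non-high vowel → -ro → *oro*.

akgohiniv, oro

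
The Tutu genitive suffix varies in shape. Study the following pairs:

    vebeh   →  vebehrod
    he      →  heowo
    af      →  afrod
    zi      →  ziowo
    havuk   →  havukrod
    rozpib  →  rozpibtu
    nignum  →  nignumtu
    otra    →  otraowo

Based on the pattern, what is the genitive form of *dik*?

The pattern is voicing of the final sound: -rod when the stem ends in a voiceless consonant (*vebeh*, *af*, *havuk*); -tu when the stem ends in a voiced consonant (*rozpib*, *nignum*); -owo when the stem ends in a vowel (*he*, *zi*, *otra*).
Since the final sound of *dik* is /k/ (a voiceless consonant), it takes -rod, giving *dikrod*.

dikrod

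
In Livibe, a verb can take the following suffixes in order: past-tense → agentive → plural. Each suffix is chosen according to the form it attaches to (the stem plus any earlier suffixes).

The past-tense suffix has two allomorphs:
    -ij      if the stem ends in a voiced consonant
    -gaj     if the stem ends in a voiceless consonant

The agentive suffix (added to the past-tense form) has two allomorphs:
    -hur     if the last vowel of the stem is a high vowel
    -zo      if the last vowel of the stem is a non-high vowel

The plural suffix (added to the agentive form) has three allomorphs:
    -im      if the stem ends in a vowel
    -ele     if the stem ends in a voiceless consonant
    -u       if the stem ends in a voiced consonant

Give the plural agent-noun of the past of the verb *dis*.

disgajzoim

*dis*: final consonant = /s/, voiceless → -gaj → *disgaj*.
Since the last vowel of the past-tense form *disgaj* is /a/ (a non-high vowel), it takes -zo, giving *disgajzo*.
Since the final sound of the agentive form *disgajzo* is /o/ (a vowel), it takes -im, giving *disgajzoim*.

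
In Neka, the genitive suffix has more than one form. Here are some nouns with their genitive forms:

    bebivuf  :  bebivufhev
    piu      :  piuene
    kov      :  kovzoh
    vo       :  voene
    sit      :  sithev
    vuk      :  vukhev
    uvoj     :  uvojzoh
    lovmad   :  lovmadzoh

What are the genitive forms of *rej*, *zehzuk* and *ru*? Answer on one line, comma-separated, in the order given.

The pattern is voicing of the final sound: -hev when the stem ends in a voiceless consonant (*bebivuf*, *sit*, *vuk*); -zoh when the stem ends in a voiced consonant (*kov*, *uvoj*, *lovmad*); -ene when the stem ends in a vowel (*piu*, *vo*).
Since the final sound of *rej* is /j/ (a voiced consonant), it takes -zoh, giving *rejzoh*.
The final sound of *zehzuk* is /k/, which is a voiceless consonant, so the suffix is -hev, giving *zehzukhev*.
*ru*: final sound = /u/, a vowel → -ene → *ruene*.

rejzoh, zehzukhev, ruene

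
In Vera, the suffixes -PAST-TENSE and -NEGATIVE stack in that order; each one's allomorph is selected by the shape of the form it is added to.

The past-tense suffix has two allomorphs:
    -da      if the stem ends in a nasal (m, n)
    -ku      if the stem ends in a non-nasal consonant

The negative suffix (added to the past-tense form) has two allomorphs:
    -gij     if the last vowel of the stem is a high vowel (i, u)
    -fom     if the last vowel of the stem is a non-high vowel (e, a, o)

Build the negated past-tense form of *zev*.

*zev* — final consonant /v/ (non-nasal) → -ku → *zevku*.
The past-tense form *zevku*: last vowel = /u/, a high vowel → -gij → *zevkugij*.

zevkugij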